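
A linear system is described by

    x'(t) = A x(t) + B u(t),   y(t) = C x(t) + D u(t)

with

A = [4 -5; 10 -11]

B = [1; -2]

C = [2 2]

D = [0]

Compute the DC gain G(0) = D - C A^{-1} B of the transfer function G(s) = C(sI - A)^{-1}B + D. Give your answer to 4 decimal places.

13.0000

G(0) = C(-A)^{-1}B + D = -C A^{-1} B + D.
det A = 6, so A^{-1} = (1/6)·adj(A) = [[-11/6, 5/6], [-5/3, 2/3]]
A^{-1} B = [-7/2, -3]^T
C A^{-1} B = -13
G(0) = D - C A^{-1} B = 0 - (-13) = 13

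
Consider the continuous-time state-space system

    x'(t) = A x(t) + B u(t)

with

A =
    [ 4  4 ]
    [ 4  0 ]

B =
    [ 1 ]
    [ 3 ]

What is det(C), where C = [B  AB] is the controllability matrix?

AB = [[16], [4]]
Controllability matrix C = [B  AB] = [[1, 16], [3, 4]]
det(C) = 1·4 - 16·3 = 4 - 48 = -44
Since det(C) ≠ 0, rank(C) = 2 and the system is completely controllable.

-44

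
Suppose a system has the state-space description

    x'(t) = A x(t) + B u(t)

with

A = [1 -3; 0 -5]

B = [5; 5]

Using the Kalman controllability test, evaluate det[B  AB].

-75

AB = [[-10], [-25]]
Controllability matrix C = [B  AB] = [[5, -10], [5, -25]]
det(C) = 5·(-25) - (-10)·5 = -125 - (-50) = -75
Since det(C) ≠ 0, rank(C) = 2 and the system is completely controllable.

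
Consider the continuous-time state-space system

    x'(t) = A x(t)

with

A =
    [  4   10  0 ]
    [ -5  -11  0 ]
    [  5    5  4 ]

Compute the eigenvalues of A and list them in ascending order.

-6, -1, 4

det(sI - A) = s^3 - (tr A)s^2 + (M11 + M22 + M33)s - det A, where Mii is the 2×2 principal minor of A obtained by deleting row i and column i.
tr A = 4 + (-11) + 4 = -3; M11 = (-11)·4 - 0·5 = -44 - 0 = -44; M22 = 4·4 - 0·5 = 16 - 0 = 16; M33 = 4·(-11) - 10·(-5) = -44 - (-50) = 6; sum of minors = -22.
det A = 4·((-11)·4 - 0·5) - 10·((-5)·4 - 0·5) + 0·((-5)·5 - (-11)·5) = 4·(-44) - 10·(-20) + 0·30 = 24.
So p(s) = det(sI - A) = s^3 + 3s^2 - 22s - 24.
Rational-root test: any integer root divides -24. Testing small divisors, s = -1 works: p(-1) = -1 + 3 + 22 + (-24) = 0, so (s + 1) is a factor.
Dividing, p(s) = (s + 1)(s^2 + 2s - 24).
Factor s^2 + 2s - 24: two numbers with sum -2 and product -24 are 4 and -6, so s^2 + 2s - 24 = (s - 4)(s + 6).
Hence p(s) = (s - 4) (s + 1) (s + 6), with roots -6, -1, 4.
At least one eigenvalue has non-negative real part, so the system is not asymptotically stable.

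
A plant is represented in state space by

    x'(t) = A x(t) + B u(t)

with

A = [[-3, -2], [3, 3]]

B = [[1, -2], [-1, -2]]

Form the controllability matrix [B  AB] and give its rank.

2

AB = [[-1, 10], [0, -12]]
Controllability matrix C = [B  AB] = [[1, -2, -1, 10], [-1, -2, 0, -12]]
Take the 2×2 submatrix of C formed by columns 1, 2: [[1, -2], [-1, -2]]. Its determinant is 1·(-2) - (-2)·(-1) = -2 - 2 = -4 ≠ 0.
So rank(C) ≥ 2; since C has 2 rows, rank(C) = 2.
rank(C) = 2 = n, so the pair (A, B) is completely controllable.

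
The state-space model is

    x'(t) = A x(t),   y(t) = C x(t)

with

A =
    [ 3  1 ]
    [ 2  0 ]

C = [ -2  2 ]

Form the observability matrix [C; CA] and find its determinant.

CA = [[-2, -2]]
Observability matrix O = [C; CA] = [[-2, 2], [-2, -2]]
det(O) = (-2)·(-2) - 2·(-2) = 4 - (-4) = 8
Since det(O) ≠ 0, rank(O) = 2 and the system is completely observable.

8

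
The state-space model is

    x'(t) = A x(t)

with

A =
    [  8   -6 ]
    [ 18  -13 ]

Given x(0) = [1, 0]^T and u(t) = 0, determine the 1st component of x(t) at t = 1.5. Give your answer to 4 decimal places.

det(sI - A) = s^2 - (tr A)s + det A, with tr A = 8 + (-13) = -5 and det A = 8·(-13) - (-6)·18 = -104 - (-108) = 4.
So p(s) = det(sI - A) = s^2 + 5s + 4.
Factor s^2 + 5s + 4: two numbers with sum -5 and product 4 are -1 and -4, so s^2 + 5s + 4 = (s + 1)(s + 4).
Hence p(s) = (s + 1) (s + 4), with roots -4, -1.
The eigenvalues -4, -1 are distinct and real, so A is diagonalisable and x(t) = e^{At} x(0) = V diag(e^{λ_i t}) V^{-1} x(0), where the columns of V are the eigenvectors.
λ = -4: A - (-4)I = [[12, -6], [18, -9]]. Row 1 gives 12·v1 + (-6)·v2 = 0, so take v_1 = [1, 2]^T.
λ = -1: A - (-1)I = [[9, -6], [18, -12]]. Row 1 gives 9·v1 + (-6)·v2 = 0, so take v_2 = [2, 3]^T.
V = [v_1 v_2] = [[1, 2], [2, 3]] has det V = -1, so V^{-1} = adj(V)/det V = [[-3, 2], [2, -1]].
Modal coordinates z(0) = V^{-1} x(0): (-3)·1 + 2·0 = -3; 2·1 + (-1)·0 = 2; so z(0) = [-3, 2]^T.
x_1(t) = Σ_i (v_i)_1 · z_i(0) · e^{λ_i t} (row 1 of V times the modal terms).
x_1(1.5) = 1·(-3)·e^{-4·1.5} + 2·2·e^{-1·1.5} = (-3)·0.002479 + 4·0.223130 = 0.8851.

0.8851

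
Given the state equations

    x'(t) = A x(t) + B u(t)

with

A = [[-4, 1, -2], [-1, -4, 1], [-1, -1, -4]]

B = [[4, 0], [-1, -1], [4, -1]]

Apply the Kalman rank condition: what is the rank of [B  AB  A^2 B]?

3

AB = [[-25, 1], [4, 3], [-19, 5]]
A^2B = [[142, -11], [-10, -8], [97, -24]]
Controllability matrix C = [B  AB  A^2B] = [[4, 0, -25, 1, 142, -11], [-1, -1, 4, 3, -10, -8], [4, -1, -19, 5, 97, -24]]
Take the 3×3 submatrix of C formed by columns 1, 2, 3: [[4, 0, -25], [-1, -1, 4], [4, -1, -19]]. Its determinant is 4·((-1)·(-19) - 4·(-1)) - 0·((-1)·(-19) - 4·4) + (-25)·((-1)·(-1) - (-1)·4) = 4·23 - 0·3 + (-25)·5 = -33 ≠ 0.
So rank(C) ≥ 3; since C has 3 rows, rank(C) = 3.
rank(C) = 3 = n, so the pair (A, B) is completely controllable.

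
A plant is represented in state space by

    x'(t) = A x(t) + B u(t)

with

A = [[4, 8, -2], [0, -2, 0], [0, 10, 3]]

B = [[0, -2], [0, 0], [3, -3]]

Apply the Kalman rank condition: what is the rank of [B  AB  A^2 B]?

AB = [[-6, -2], [0, 0], [9, -9]]
A^2B = [[-42, 10], [0, 0], [27, -27]]
Controllability matrix C = [B  AB  A^2B] = [[0, -2, -6, -2, -42, 10], [0, 0, 0, 0, 0, 0], [3, -3, 9, -9, 27, -27]]
Row 2 of C is identically zero, so rank(C) ≤ 2.
The 2×2 minor from rows 1, 3, columns 1, 2 is 0·(-3) - (-2)·3 = 0 - (-6) = 6 ≠ 0, so rank(C) = 2.
rank(C) = 2 < n = 3, so the pair (A, B) is not completely controllable.

2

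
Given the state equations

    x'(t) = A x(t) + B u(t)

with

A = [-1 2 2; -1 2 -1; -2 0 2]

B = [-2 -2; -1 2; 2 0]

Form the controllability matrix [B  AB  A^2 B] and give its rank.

AB = [[4, 6], [-2, 6], [8, 4]]
A^2B = [[8, 14], [-16, 2], [8, -4]]
Controllability matrix C = [B  AB  A^2B] = [[-2, -2, 4, 6, 8, 14], [-1, 2, -2, 6, -16, 2], [2, 0, 8, 4, 8, -4]]
Take the 3×3 submatrix of C formed by columns 1, 2, 3: [[-2, -2, 4], [-1, 2, -2], [2, 0, 8]]. Its determinant is (-2)·(2·8 - (-2)·0) - (-2)·((-1)·8 - (-2)·2) + 4·((-1)·0 - 2·2) = (-2)·16 - (-2)·(-4) + 4·(-4) = -56 ≠ 0.
So rank(C) ≥ 3; since C has 3 rows, rank(C) = 3.
rank(C) = 3 = n, so the pair (A, B) is completely controllable.

3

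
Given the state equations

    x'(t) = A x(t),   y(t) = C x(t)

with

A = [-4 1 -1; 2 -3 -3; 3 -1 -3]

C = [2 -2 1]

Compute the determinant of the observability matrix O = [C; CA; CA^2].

CA = [[-9, 7, 1]]
CA^2 = [[53, -31, -15]]
Observability matrix O = [C; CA; CA^2] = [[2, -2, 1], [-9, 7, 1], [53, -31, -15]]
Expanding along the first row, det(O) = 2·(7·(-15) - 1·(-31)) - (-2)·((-9)·(-15) - 1·53) + 1·((-9)·(-31) - 7·53) = 2·(-74) - (-2)·82 + 1·(-92) = -76
Since det(O) ≠ 0, rank(O) = 3 and the system is completely observable.

-76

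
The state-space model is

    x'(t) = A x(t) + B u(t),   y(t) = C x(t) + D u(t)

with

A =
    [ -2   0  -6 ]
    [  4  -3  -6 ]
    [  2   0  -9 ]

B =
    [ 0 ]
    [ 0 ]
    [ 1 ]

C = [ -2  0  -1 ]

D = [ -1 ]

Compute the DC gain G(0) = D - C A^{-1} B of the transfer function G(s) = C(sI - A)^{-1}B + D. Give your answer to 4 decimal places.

-0.6667

G(0) = C(-A)^{-1}B + D = -C A^{-1} B + D.
det A = -90, so A^{-1} = (1/-90)·adj(A) = [[-3/10, 0, 1/5], [-4/15, -1/3, 2/5], [-1/15, 0, -1/15]]
A^{-1} B = [1/5, 2/5, -1/15]^T
C A^{-1} B = -1/3
G(0) = D - C A^{-1} B = -1 - (-1/3) = -2/3 ≈ -0.6667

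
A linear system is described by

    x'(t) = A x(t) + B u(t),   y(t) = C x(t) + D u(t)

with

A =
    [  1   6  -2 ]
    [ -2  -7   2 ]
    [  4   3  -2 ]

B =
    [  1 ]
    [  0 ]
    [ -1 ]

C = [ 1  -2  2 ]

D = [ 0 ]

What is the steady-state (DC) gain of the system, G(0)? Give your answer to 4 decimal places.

G(0) = C(-A)^{-1}B + D = -C A^{-1} B + D.
det A = -12, so A^{-1} = (1/-12)·adj(A) = [[-2/3, -1/2, 1/6], [-1/3, -1/2, -1/6], [-11/6, -7/4, -5/12]]
A^{-1} B = [-5/6, -1/6, -17/12]^T
C A^{-1} B = -10/3
G(0) = D - C A^{-1} B = 0 - (-10/3) = 10/3 ≈ 3.3333

3.3333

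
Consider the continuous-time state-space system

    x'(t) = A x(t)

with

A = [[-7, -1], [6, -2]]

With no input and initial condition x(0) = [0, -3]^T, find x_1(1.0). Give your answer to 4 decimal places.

0.0347

det(sI - A) = s^2 - (tr A)s + det A, with tr A = (-7) + (-2) = -9 and det A = (-7)·(-2) - (-1)·6 = 14 - (-6) = 20.
So p(s) = det(sI - A) = s^2 + 9s + 20.
Factor s^2 + 9s + 20: two numbers with sum -9 and product 20 are -4 and -5, so s^2 + 9s + 20 = (s + 4)(s + 5).
Hence p(s) = (s + 4) (s + 5), with roots -5, -4.
The eigenvalues -5, -4 are distinct and real, so A is diagonalisable and x(t) = e^{At} x(0) = V diag(e^{λ_i t}) V^{-1} x(0), where the columns of V are the eigenvectors.
λ = -5: A - (-5)I = [[-2, -1], [6, 3]]. Row 1 gives (-2)·v1 + (-1)·v2 = 0, so take v_1 = [1, -2]^T.
λ = -4: A - (-4)I = [[-3, -1], [6, 2]]. Row 1 gives (-3)·v1 + (-1)·v2 = 0, so take v_2 = [-1, 3]^T.
V = [v_1 v_2] = [[1, -1], [-2, 3]] has det V = 1, so V^{-1} = adj(V)/det V = [[3, 1], [2, 1]].
Modal coordinates z(0) = V^{-1} x(0): 3·0 + 1·(-3) = -3; 2·0 + 1·(-3) = -3; so z(0) = [-3, -3]^T.
x_1(t) = Σ_i (v_i)_1 · z_i(0) · e^{λ_i t} (row 1 of V times the modal terms).
x_1(1.0) = 1·(-3)·e^{-5·1.0} + (-1)·(-3)·e^{-4·1.0} = (-3)·0.006738 + 3·0.018316 = 0.0347.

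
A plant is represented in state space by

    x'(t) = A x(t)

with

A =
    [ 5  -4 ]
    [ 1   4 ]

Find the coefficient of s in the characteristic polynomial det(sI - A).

-9

For a 2×2 matrix, det(sI - A) = s^2 - (tr A)s + det A.
tr A = 9, det A = 24.
So p(s) = s^2 - 9s + 24.
The coefficient of s is -9.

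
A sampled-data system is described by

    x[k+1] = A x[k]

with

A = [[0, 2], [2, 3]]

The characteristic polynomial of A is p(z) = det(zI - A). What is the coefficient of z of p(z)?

For a 2×2 matrix, det(zI - A) = z^2 - (tr A)z + det A.
tr A = 3, det A = -4.
So p(z) = z^2 - 3z - 4.
The coefficient of z is -3.

-3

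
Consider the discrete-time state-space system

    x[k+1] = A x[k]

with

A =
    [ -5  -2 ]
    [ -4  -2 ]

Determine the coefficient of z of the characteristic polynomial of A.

7

For a 2×2 matrix, det(zI - A) = z^2 - (tr A)z + det A.
tr A = -7, det A = 2.
So p(z) = z^2 + 7z + 2.
The coefficient of z is 7.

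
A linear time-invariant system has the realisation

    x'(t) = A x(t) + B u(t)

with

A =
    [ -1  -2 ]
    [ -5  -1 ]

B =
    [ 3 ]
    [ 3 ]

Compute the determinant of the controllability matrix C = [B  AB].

AB = [[-9], [-18]]
Controllability matrix C = [B  AB] = [[3, -9], [3, -18]]
det(C) = 3·(-18) - (-9)·3 = -54 - (-27) = -27
Since det(C) ≠ 0, rank(C) = 2 and the system is completely controllable.

-27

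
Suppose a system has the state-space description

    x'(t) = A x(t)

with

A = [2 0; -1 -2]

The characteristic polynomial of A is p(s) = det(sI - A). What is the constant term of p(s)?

-4

For a 2×2 matrix, det(sI - A) = s^2 - (tr A)s + det A.
tr A = 0, det A = -4.
So p(s) = s^2 - 4.
The constant term is -4.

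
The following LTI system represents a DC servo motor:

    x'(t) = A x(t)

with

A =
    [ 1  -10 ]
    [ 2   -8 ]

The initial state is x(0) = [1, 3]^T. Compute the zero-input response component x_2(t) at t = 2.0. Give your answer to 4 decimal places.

-0.0204

det(sI - A) = s^2 - (tr A)s + det A, with tr A = 1 + (-8) = -7 and det A = 1·(-8) - (-10)·2 = -8 - (-20) = 12.
So p(s) = det(sI - A) = s^2 + 7s + 12.
Factor s^2 + 7s + 12: two numbers with sum -7 and product 12 are -3 and -4, so s^2 + 7s + 12 = (s + 3)(s + 4).
Hence p(s) = (s + 3) (s + 4), with roots -4, -3.
The eigenvalues -4, -3 are distinct and real, so A is diagonalisable and x(t) = e^{At} x(0) = V diag(e^{λ_i t}) V^{-1} x(0), where the columns of V are the eigenvectors.
λ = -4: A - (-4)I = [[5, -10], [2, -4]]. Row 1 gives 5·v1 + (-10)·v2 = 0, so take v_1 = [-2, -1]^T.
λ = -3: A - (-3)I = [[4, -10], [2, -5]]. Row 1 gives 4·v1 + (-10)·v2 = 0, so take v_2 = [5, 2]^T.
V = [v_1 v_2] = [[-2, 5], [-1, 2]] has det V = 1, so V^{-1} = adj(V)/det V = [[2, -5], [1, -2]].
Modal coordinates z(0) = V^{-1} x(0): 2·1 + (-5)·3 = -13; 1·1 + (-2)·3 = -5; so z(0) = [-13, -5]^T.
x_2(t) = Σ_i (v_i)_2 · z_i(0) · e^{λ_i t} (row 2 of V times the modal terms).
x_2(2.0) = (-1)·(-13)·e^{-4·2.0} + 2·(-5)·e^{-3·2.0} = 13·0.000335 + (-10)·0.002479 = -0.0204.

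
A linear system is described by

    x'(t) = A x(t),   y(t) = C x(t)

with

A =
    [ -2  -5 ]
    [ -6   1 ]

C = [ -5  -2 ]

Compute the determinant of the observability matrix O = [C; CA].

CA = [[22, 23]]
Observability matrix O = [C; CA] = [[-5, -2], [22, 23]]
det(O) = (-5)·23 - (-2)·22 = -115 - (-44) = -71
Since det(O) ≠ 0, rank(O) = 2 and the system is completely observable.

-71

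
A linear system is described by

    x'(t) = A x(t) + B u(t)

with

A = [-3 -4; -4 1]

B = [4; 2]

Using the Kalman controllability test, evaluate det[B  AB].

-16

AB = [[-20], [-14]]
Controllability matrix C = [B  AB] = [[4, -20], [2, -14]]
det(C) = 4·(-14) - (-20)·2 = -56 - (-40) = -16
Since det(C) ≠ 0, rank(C) = 2 and the system is completely controllable.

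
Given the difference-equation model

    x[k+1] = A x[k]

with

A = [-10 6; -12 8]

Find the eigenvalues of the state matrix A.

-4, 2

det(zI - A) = z^2 - (tr A)z + det A, with tr A = (-10) + 8 = -2 and det A = (-10)·8 - 6·(-12) = -80 - (-72) = -8.
So p(z) = det(zI - A) = z^2 + 2z - 8.
Factor z^2 + 2z - 8: two numbers with sum -2 and product -8 are 2 and -4, so z^2 + 2z - 8 = (z - 2)(z + 4).
Hence p(z) = (z - 2) (z + 4), with roots -4, 2.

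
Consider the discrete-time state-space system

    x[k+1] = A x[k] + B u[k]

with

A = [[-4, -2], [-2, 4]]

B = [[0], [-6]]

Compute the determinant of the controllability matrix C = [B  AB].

AB = [[12], [-24]]
Controllability matrix C = [B  AB] = [[0, 12], [-6, -24]]
det(C) = 0·(-24) - 12·(-6) = 0 - (-72) = 72
Since det(C) ≠ 0, rank(C) = 2 and the system is completely controllable.

72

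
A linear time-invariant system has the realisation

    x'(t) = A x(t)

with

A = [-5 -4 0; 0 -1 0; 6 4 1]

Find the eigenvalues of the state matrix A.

det(sI - A) = s^3 - (tr A)s^2 + (M11 + M22 + M33)s - det A, where Mii is the 2×2 principal minor of A obtained by deleting row i and column i.
tr A = (-5) + (-1) + 1 = -5; M11 = (-1)·1 - 0·4 = -1 - 0 = -1; M22 = (-5)·1 - 0·6 = -5 - 0 = -5; M33 = (-5)·(-1) - (-4)·0 = 5 - 0 = 5; sum of minors = -1.
det A = (-5)·((-1)·1 - 0·4) - (-4)·(0·1 - 0·6) + 0·(0·4 - (-1)·6) = (-5)·(-1) - (-4)·0 + 0·6 = 5.
So p(s) = det(sI - A) = s^3 + 5s^2 - s - 5.
Rational-root test: any integer root divides -5. Testing small divisors, s = -1 works: p(-1) = -1 + 5 + 1 + (-5) = 0, so (s + 1) is a factor.
Dividing, p(s) = (s + 1)(s^2 + 4s - 5).
Factor s^2 + 4s - 5: two numbers with sum -4 and product -5 are 1 and -5, so s^2 + 4s - 5 = (s - 1)(s + 5).
Hence p(s) = (s - 1) (s + 1) (s + 5), with roots -5, -1, 1.
At least one eigenvalue has non-negative real part, so the system is not asymptotically stable.

-5, -1, 1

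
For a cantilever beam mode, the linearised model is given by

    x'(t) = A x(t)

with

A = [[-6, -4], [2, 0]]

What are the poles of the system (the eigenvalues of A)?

-4, -2

det(sI - A) = s^2 - (tr A)s + det A, with tr A = (-6) + 0 = -6 and det A = (-6)·0 - (-4)·2 = 0 - (-8) = 8.
So p(s) = det(sI - A) = s^2 + 6s + 8.
Factor s^2 + 6s + 8: two numbers with sum -6 and product 8 are -2 and -4, so s^2 + 6s + 8 = (s + 2)(s + 4).
Hence p(s) = (s + 2) (s + 4), with roots -4, -2.
All eigenvalues have negative real part, so the system is asymptotically stable.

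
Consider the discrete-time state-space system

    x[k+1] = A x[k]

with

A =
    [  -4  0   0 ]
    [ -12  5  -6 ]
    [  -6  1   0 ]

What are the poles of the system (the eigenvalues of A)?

-4, 2, 3

det(zI - A) = z^3 - (tr A)z^2 + (M11 + M22 + M33)z - det A, where Mii is the 2×2 principal minor of A obtained by deleting row i and column i.
tr A = (-4) + 5 + 0 = 1; M11 = 5·0 - (-6)·1 = 0 - (-6) = 6; M22 = (-4)·0 - 0·(-6) = 0 - 0 = 0; M33 = (-4)·5 - 0·(-12) = -20 - 0 = -20; sum of minors = -14.
det A = (-4)·(5·0 - (-6)·1) - 0·((-12)·0 - (-6)·(-6)) + 0·((-12)·1 - 5·(-6)) = (-4)·6 - 0·(-36) + 0·18 = -24.
So p(z) = det(zI - A) = z^3 - z^2 - 14z + 24.
Rational-root test: any integer root divides 24. Testing small divisors, z = 2 works: p(2) = 8 + (-4) + (-28) + 24 = 0, so (z - 2) is a factor.
Dividing, p(z) = (z - 2)(z^2 + z - 12).
Factor z^2 + z - 12: two numbers with sum -1 and product -12 are 3 and -4, so z^2 + z - 12 = (z - 3)(z + 4).
Hence p(z) = (z - 3) (z - 2) (z + 4), with roots -4, 2, 3.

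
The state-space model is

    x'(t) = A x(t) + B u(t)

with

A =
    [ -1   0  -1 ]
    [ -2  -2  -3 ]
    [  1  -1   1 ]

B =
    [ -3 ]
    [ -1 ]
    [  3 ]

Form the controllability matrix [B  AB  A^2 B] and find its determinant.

1

AB = [[0], [-1], [1]]
A^2B = [[-1], [-1], [2]]
Controllability matrix C = [B  AB  A^2B] = [[-3, 0, -1], [-1, -1, -1], [3, 1, 2]]
Expanding along the first row, det(C) = (-3)·((-1)·2 - (-1)·1) - 0·((-1)·2 - (-1)·3) + (-1)·((-1)·1 - (-1)·3) = (-3)·(-1) - 0·1 + (-1)·2 = 1
Since det(C) ≠ 0, rank(C) = 3 and the system is completely controllable.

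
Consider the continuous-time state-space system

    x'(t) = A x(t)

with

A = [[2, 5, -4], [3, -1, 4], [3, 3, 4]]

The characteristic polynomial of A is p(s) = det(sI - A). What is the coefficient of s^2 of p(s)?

-5

Expand det(sI - A) for the 3×3 matrix.
p(s) = s^3 - 5s^2 - 13s + 80.
(Check: constant term = det(-A) = (-1)^3 det A = 80; coefficient of s^2 = -tr A = -5.)
The coefficient of s^2 is -5.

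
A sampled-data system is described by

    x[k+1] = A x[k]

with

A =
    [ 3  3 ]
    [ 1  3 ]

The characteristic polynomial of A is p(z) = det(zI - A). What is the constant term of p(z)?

For a 2×2 matrix, det(zI - A) = z^2 - (tr A)z + det A.
tr A = 6, det A = 6.
So p(z) = z^2 - 6z + 6.
The constant term is 6.

6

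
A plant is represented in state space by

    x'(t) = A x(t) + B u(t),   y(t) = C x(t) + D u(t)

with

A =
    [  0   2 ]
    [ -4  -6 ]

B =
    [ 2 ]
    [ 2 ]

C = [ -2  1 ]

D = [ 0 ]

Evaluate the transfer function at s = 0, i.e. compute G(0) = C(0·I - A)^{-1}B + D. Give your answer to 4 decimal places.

-5.0000

G(0) = C(-A)^{-1}B + D = -C A^{-1} B + D.
det A = 8, so A^{-1} = (1/8)·adj(A) = [[-3/4, -1/4], [1/2, 0]]
A^{-1} B = [-2, 1]^T
C A^{-1} B = 5
G(0) = D - C A^{-1} B = 0 - (5) = -5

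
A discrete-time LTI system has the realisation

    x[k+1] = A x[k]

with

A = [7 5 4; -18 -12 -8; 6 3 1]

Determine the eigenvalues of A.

det(zI - A) = z^3 - (tr A)z^2 + (M11 + M22 + M33)z - det A, where Mii is the 2×2 principal minor of A obtained by deleting row i and column i.
tr A = 7 + (-12) + 1 = -4; M11 = (-12)·1 - (-8)·3 = -12 - (-24) = 12; M22 = 7·1 - 4·6 = 7 - 24 = -17; M33 = 7·(-12) - 5·(-18) = -84 - (-90) = 6; sum of minors = 1.
det A = 7·((-12)·1 - (-8)·3) - 5·((-18)·1 - (-8)·6) + 4·((-18)·3 - (-12)·6) = 7·12 - 5·30 + 4·18 = 6.
So p(z) = det(zI - A) = z^3 + 4z^2 + z - 6.
Rational-root test: any integer root divides -6. Testing small divisors, z = 1 works: p(1) = 1 + 4 + 1 + (-6) = 0, so (z - 1) is a factor.
Dividing, p(z) = (z - 1)(z^2 + 5z + 6).
Factor z^2 + 5z + 6: two numbers with sum -5 and product 6 are -2 and -3, so z^2 + 5z + 6 = (z + 2)(z + 3).
Hence p(z) = (z - 1) (z + 2) (z + 3), with roots -3, -2, 1.

-3, -2, 1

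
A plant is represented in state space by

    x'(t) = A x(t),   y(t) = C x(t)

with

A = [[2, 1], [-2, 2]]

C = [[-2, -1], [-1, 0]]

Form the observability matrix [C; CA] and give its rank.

CA = [[-2, -4], [-2, -1]]
Observability matrix O = [C; CA] = [[-2, -1], [-1, 0], [-2, -4], [-2, -1]]
Take the 2×2 submatrix of O formed by rows 1, 2: [[-2, -1], [-1, 0]]. Its determinant is (-2)·0 - (-1)·(-1) = 0 - 1 = -1 ≠ 0.
So rank(O) ≥ 2; since O has 2 columns, rank(O) = 2.
rank(O) = 2 = n, so the pair (A, C) is completely observable.

2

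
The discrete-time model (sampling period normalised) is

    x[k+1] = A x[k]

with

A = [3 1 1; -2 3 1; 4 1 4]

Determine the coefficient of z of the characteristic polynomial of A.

30

Expand det(zI - A) for the 3×3 matrix.
p(z) = z^3 - 10z^2 + 30z - 31.
(Check: constant term = det(-A) = (-1)^3 det A = -31; coefficient of z^2 = -tr A = -10.)
The coefficient of z is 30.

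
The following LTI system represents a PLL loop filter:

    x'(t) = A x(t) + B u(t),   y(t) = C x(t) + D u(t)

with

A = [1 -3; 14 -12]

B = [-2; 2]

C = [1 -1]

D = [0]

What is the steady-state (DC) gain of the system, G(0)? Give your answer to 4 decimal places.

G(0) = C(-A)^{-1}B + D = -C A^{-1} B + D.
det A = 30, so A^{-1} = (1/30)·adj(A) = [[-2/5, 1/10], [-7/15, 1/30]]
A^{-1} B = [1, 1]^T
C A^{-1} B = 0
G(0) = D - C A^{-1} B = 0 - (0) = 0

0.0000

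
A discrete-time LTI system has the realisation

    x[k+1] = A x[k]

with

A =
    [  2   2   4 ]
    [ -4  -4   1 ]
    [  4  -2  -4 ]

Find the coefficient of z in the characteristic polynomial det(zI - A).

-6

Expand det(zI - A) for the 3×3 matrix.
p(z) = z^3 + 6z^2 - 6z - 108.
(Check: constant term = det(-A) = (-1)^3 det A = -108; coefficient of z^2 = -tr A = 6.)
The coefficient of z is -6.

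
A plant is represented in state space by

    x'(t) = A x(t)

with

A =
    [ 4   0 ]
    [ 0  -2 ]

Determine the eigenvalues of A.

det(sI - A) = s^2 - (tr A)s + det A, with tr A = 4 + (-2) = 2 and det A = 4·(-2) - 0·0 = -8 - 0 = -8.
So p(s) = det(sI - A) = s^2 - 2s - 8.
Factor s^2 - 2s - 8: two numbers with sum 2 and product -8 are 4 and -2, so s^2 - 2s - 8 = (s - 4)(s + 2).
Hence p(s) = (s - 4) (s + 2), with roots -2, 4.
At least one eigenvalue has non-negative real part, so the system is not asymptotically stable.

-2, 4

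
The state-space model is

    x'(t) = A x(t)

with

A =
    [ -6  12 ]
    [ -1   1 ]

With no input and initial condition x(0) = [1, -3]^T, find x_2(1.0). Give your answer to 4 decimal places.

det(sI - A) = s^2 - (tr A)s + det A, with tr A = (-6) + 1 = -5 and det A = (-6)·1 - 12·(-1) = -6 - (-12) = 6.
So p(s) = det(sI - A) = s^2 + 5s + 6.
Factor s^2 + 5s + 6: two numbers with sum -5 and product 6 are -2 and -3, so s^2 + 5s + 6 = (s + 2)(s + 3).
Hence p(s) = (s + 2) (s + 3), with roots -3, -2.
The eigenvalues -3, -2 are distinct and real, so A is diagonalisable and x(t) = e^{At} x(0) = V diag(e^{λ_i t}) V^{-1} x(0), where the columns of V are the eigenvectors.
λ = -3: A - (-3)I = [[-3, 12], [-1, 4]]. Row 1 gives (-3)·v1 + 12·v2 = 0, so take v_1 = [-4, -1]^T.
λ = -2: A - (-2)I = [[-4, 12], [-1, 3]]. Row 1 gives (-4)·v1 + 12·v2 = 0, so take v_2 = [3, 1]^T.
V = [v_1 v_2] = [[-4, 3], [-1, 1]] has det V = -1, so V^{-1} = adj(V)/det V = [[-1, 3], [-1, 4]].
Modal coordinates z(0) = V^{-1} x(0): (-1)·1 + 3·(-3) = -10; (-1)·1 + 4·(-3) = -13; so z(0) = [-10, -13]^T.
x_2(t) = Σ_i (v_i)_2 · z_i(0) · e^{λ_i t} (row 2 of V times the modal terms).
x_2(1.0) = (-1)·(-10)·e^{-3·1.0} + 1·(-13)·e^{-2·1.0} = 10·0.049787 + (-13)·0.135335 = -1.2615.

-1.2615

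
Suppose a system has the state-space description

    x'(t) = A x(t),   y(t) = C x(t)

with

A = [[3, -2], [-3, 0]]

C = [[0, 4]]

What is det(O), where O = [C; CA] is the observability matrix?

48

CA = [[-12, 0]]
Observability matrix O = [C; CA] = [[0, 4], [-12, 0]]
det(O) = 0·0 - 4·(-12) = 0 - (-48) = 48
Since det(O) ≠ 0, rank(O) = 2 and the system is completely observable.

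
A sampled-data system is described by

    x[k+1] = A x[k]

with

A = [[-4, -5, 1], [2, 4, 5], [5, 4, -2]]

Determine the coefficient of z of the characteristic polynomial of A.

-31

Expand det(zI - A) for the 3×3 matrix.
p(z) = z^3 + 2z^2 - 31z + 45.
(Check: constant term = det(-A) = (-1)^3 det A = 45; coefficient of z^2 = -tr A = 2.)
The coefficient of z is -31.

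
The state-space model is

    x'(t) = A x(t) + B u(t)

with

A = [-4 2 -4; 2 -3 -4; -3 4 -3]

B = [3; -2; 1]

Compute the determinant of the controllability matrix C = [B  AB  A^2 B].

AB = [[-20], [8], [-20]]
A^2B = [[176], [16], [152]]
Controllability matrix C = [B  AB  A^2B] = [[3, -20, 176], [-2, 8, 16], [1, -20, 152]]
Expanding along the first row, det(C) = 3·(8·152 - 16·(-20)) - (-20)·((-2)·152 - 16·1) + 176·((-2)·(-20) - 8·1) = 3·1536 - (-20)·(-320) + 176·32 = 3840
Since det(C) ≠ 0, rank(C) = 3 and the system is completely controllable.

3840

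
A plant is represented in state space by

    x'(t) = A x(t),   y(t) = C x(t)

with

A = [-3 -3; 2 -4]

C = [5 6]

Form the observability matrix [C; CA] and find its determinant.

-177

CA = [[-3, -39]]
Observability matrix O = [C; CA] = [[5, 6], [-3, -39]]
det(O) = 5·(-39) - 6·(-3) = -195 - (-18) = -177
Since det(O) ≠ 0, rank(O) = 2 and the system is completely observable.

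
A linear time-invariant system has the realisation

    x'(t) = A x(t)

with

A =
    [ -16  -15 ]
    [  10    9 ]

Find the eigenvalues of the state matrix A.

-6, -1

det(sI - A) = s^2 - (tr A)s + det A, with tr A = (-16) + 9 = -7 and det A = (-16)·9 - (-15)·10 = -144 - (-150) = 6.
So p(s) = det(sI - A) = s^2 + 7s + 6.
Factor s^2 + 7s + 6: two numbers with sum -7 and product 6 are -1 and -6, so s^2 + 7s + 6 = (s + 1)(s + 6).
Hence p(s) = (s + 1) (s + 6), with roots -6, -1.
All eigenvalues have negative real part, so the system is asymptotically stable.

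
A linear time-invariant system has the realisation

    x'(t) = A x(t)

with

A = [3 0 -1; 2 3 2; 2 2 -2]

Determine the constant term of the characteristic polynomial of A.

28

Expand det(sI - A) for the 3×3 matrix.
p(s) = s^3 - 4s^2 - 5s + 28.
(Check: constant term = det(-A) = (-1)^3 det A = 28; coefficient of s^2 = -tr A = -4.)
The constant term is 28.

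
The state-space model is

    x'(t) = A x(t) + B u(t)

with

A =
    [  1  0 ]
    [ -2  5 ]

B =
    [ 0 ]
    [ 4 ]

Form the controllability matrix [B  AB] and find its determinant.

0

AB = [[0], [20]]
Controllability matrix C = [B  AB] = [[0, 0], [4, 20]]
det(C) = 0·20 - 0·4 = 0 - 0 = 0
Since det(C) = 0, rank(C) < 2 and the system is not completely controllable.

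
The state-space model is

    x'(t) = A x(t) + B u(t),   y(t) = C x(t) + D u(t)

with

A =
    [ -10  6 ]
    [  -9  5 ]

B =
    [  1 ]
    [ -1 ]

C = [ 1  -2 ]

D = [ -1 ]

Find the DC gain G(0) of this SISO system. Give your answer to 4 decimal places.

5.7500

G(0) = C(-A)^{-1}B + D = -C A^{-1} B + D.
det A = 4, so A^{-1} = (1/4)·adj(A) = [[5/4, -3/2], [9/4, -5/2]]
A^{-1} B = [11/4, 19/4]^T
C A^{-1} B = -27/4
G(0) = D - C A^{-1} B = -1 - (-27/4) = 23/4 ≈ 5.7500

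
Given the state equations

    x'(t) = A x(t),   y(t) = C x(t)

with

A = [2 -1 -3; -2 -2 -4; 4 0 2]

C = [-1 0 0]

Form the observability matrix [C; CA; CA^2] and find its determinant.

CA = [[-2, 1, 3]]
CA^2 = [[6, 0, 8]]
Observability matrix O = [C; CA; CA^2] = [[-1, 0, 0], [-2, 1, 3], [6, 0, 8]]
Expanding along the first row, det(O) = (-1)·(1·8 - 3·0) - 0·((-2)·8 - 3·6) + 0·((-2)·0 - 1·6) = (-1)·8 - 0·(-34) + 0·(-6) = -8
Since det(O) ≠ 0, rank(O) = 3 and the system is completely observable.

-8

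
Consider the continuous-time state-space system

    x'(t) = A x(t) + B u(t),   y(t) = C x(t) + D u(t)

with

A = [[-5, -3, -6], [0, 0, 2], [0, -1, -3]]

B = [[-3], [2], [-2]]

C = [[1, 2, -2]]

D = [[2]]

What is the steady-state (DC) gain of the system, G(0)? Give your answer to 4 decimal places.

6.0000

G(0) = C(-A)^{-1}B + D = -C A^{-1} B + D.
det A = -10, so A^{-1} = (1/-10)·adj(A) = [[-1/5, 3/10, 3/5], [0, -3/2, -1], [0, 1/2, 0]]
A^{-1} B = [0, -1, 1]^T
C A^{-1} B = -4
G(0) = D - C A^{-1} B = 2 - (-4) = 6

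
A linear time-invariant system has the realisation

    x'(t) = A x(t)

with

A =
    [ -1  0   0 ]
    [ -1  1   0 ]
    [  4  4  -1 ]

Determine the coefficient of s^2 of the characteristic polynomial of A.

1

Expand det(sI - A) for the 3×3 matrix.
p(s) = s^3 + s^2 - s - 1.
(Check: constant term = det(-A) = (-1)^3 det A = -1; coefficient of s^2 = -tr A = 1.)
The coefficient of s^2 is 1.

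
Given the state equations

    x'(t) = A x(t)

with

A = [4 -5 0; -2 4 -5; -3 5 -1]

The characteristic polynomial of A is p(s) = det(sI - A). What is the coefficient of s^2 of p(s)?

-7

Expand det(sI - A) for the 3×3 matrix.
p(s) = s^3 - 7s^2 + 23s - 19.
(Check: constant term = det(-A) = (-1)^3 det A = -19; coefficient of s^2 = -tr A = -7.)
The coefficient of s^2 is -7.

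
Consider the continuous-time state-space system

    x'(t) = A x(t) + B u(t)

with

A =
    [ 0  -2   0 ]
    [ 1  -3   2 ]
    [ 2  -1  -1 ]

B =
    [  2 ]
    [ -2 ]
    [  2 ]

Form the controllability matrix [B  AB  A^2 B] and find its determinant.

AB = [[4], [12], [4]]
A^2B = [[-24], [-24], [-8]]
Controllability matrix C = [B  AB  A^2B] = [[2, 4, -24], [-2, 12, -24], [2, 4, -8]]
Expanding along the first row, det(C) = 2·(12·(-8) - (-24)·4) - 4·((-2)·(-8) - (-24)·2) + (-24)·((-2)·4 - 12·2) = 2·0 - 4·64 + (-24)·(-32) = 512
Since det(C) ≠ 0, rank(C) = 3 and the system is completely controllable.

512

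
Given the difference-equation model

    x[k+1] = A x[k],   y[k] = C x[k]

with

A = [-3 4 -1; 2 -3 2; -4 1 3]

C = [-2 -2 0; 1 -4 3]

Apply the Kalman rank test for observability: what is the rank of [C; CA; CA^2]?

3

CA = [[2, -2, -2], [-23, 19, 0]]
CA^2 = [[-2, 12, -12], [107, -149, 61]]
Observability matrix O = [C; CA; CA^2] = [[-2, -2, 0], [1, -4, 3], [2, -2, -2], [-23, 19, 0], [-2, 12, -12], [107, -149, 61]]
Take the 3×3 submatrix of O formed by rows 1, 2, 3: [[-2, -2, 0], [1, -4, 3], [2, -2, -2]]. Its determinant is (-2)·((-4)·(-2) - 3·(-2)) - (-2)·(1·(-2) - 3·2) + 0·(1·(-2) - (-4)·2) = (-2)·14 - (-2)·(-8) + 0·6 = -44 ≠ 0.
So rank(O) ≥ 3; since O has 3 columns, rank(O) = 3.
rank(O) = 3 = n, so the pair (A, C) is completely observable.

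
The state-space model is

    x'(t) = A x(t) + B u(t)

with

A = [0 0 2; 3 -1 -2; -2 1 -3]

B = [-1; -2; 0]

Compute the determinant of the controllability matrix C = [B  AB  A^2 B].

AB = [[0], [-1], [0]]
A^2B = [[0], [1], [-1]]
Controllability matrix C = [B  AB  A^2B] = [[-1, 0, 0], [-2, -1, 1], [0, 0, -1]]
Expanding along the first row, det(C) = (-1)·((-1)·(-1) - 1·0) - 0·((-2)·(-1) - 1·0) + 0·((-2)·0 - (-1)·0) = (-1)·1 - 0·2 + 0·0 = -1
Since det(C) ≠ 0, rank(C) = 3 and the system is completely controllable.

-1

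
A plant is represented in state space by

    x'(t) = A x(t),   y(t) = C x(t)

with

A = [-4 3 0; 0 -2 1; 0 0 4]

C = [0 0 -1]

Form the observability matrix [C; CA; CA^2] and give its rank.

1

CA = [[0, 0, -4]]
CA^2 = [[0, 0, -16]]
Observability matrix O = [C; CA; CA^2] = [[0, 0, -1], [0, 0, -4], [0, 0, -16]]
Every row of O is a scalar multiple of row 1 = [0, 0, -1] (multipliers 1, 4, 16), so the rows span a one-dimensional space.
O ≠ 0, hence rank(O) = 1.
rank(O) = 1 < n = 3, so the pair (A, C) is not completely observable.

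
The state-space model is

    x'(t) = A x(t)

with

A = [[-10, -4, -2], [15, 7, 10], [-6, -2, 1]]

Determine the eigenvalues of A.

-3, -1, 2

det(sI - A) = s^3 - (tr A)s^2 + (M11 + M22 + M33)s - det A, where Mii is the 2×2 principal minor of A obtained by deleting row i and column i.
tr A = (-10) + 7 + 1 = -2; M11 = 7·1 - 10·(-2) = 7 - (-20) = 27; M22 = (-10)·1 - (-2)·(-6) = -10 - 12 = -22; M33 = (-10)·7 - (-4)·15 = -70 - (-60) = -10; sum of minors = -5.
det A = (-10)·(7·1 - 10·(-2)) - (-4)·(15·1 - 10·(-6)) + (-2)·(15·(-2) - 7·(-6)) = (-10)·27 - (-4)·75 + (-2)·12 = 6.
So p(s) = det(sI - A) = s^3 + 2s^2 - 5s - 6.
Rational-root test: any integer root divides -6. Testing small divisors, s = -1 works: p(-1) = -1 + 2 + 5 + (-6) = 0, so (s + 1) is a factor.
Dividing, p(s) = (s + 1)(s^2 + s - 6).
Factor s^2 + s - 6: two numbers with sum -1 and product -6 are 2 and -3, so s^2 + s - 6 = (s - 2)(s + 3).
Hence p(s) = (s - 2) (s + 1) (s + 3), with roots -3, -1, 2.
At least one eigenvalue has non-negative real part, so the system is not asymptotically stable.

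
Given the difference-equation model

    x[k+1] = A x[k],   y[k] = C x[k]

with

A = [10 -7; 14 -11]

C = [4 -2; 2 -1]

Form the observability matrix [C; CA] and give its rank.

CA = [[12, -6], [6, -3]]
Observability matrix O = [C; CA] = [[4, -2], [2, -1], [12, -6], [6, -3]]
Every row of O is a scalar multiple of row 1 = [4, -2] (multipliers 1, 1/2, 3, 3/2), so the rows span a one-dimensional space.
O ≠ 0, hence rank(O) = 1.
rank(O) = 1 < n = 2, so the pair (A, C) is not completely observable.

1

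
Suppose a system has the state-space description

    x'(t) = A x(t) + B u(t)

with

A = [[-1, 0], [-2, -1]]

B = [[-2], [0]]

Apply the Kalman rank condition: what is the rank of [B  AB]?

AB = [[2], [4]]
Controllability matrix C = [B  AB] = [[-2, 2], [0, 4]]
det(C) = (-2)·4 - 2·0 = -8 - 0 = -8 ≠ 0, so rank(C) = 2.
rank(C) = 2 = n, so the pair (A, B) is completely controllable.

2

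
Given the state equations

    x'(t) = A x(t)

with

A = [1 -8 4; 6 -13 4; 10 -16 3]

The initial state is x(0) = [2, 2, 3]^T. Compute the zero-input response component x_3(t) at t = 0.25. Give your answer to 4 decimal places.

det(sI - A) = s^3 - (tr A)s^2 + (M11 + M22 + M33)s - det A, where Mii is the 2×2 principal minor of A obtained by deleting row i and column i.
tr A = 1 + (-13) + 3 = -9; M11 = (-13)·3 - 4·(-16) = -39 - (-64) = 25; M22 = 1·3 - 4·10 = 3 - 40 = -37; M33 = 1·(-13) - (-8)·6 = -13 - (-48) = 35; sum of minors = 23.
det A = 1·((-13)·3 - 4·(-16)) - (-8)·(6·3 - 4·10) + 4·(6·(-16) - (-13)·10) = 1·25 - (-8)·(-22) + 4·34 = -15.
So p(s) = det(sI - A) = s^3 + 9s^2 + 23s + 15.
Rational-root test: any integer root divides 15. Testing small divisors, s = -1 works: p(-1) = -1 + 9 + (-23) + 15 = 0, so (s + 1) is a factor.
Dividing, p(s) = (s + 1)(s^2 + 8s + 15).
Factor s^2 + 8s + 15: two numbers with sum -8 and product 15 are -3 and -5, so s^2 + 8s + 15 = (s + 3)(s + 5).
Hence p(s) = (s + 1) (s + 3) (s + 5), with roots -5, -3, -1.
The eigenvalues -5, -3, -1 are distinct and real, so A is diagonalisable and x(t) = e^{At} x(0) = V diag(e^{λ_i t}) V^{-1} x(0), where the columns of V are the eigenvectors.
λ = -5: A - (-5)I = [[6, -8, 4], [6, -8, 4], [10, -16, 8]]. v must be orthogonal to every row; (row 1) × (row 3) = [0, -8, -16], so take v_1 = [0, 1, 2]^T.
λ = -3: A - (-3)I = [[4, -8, 4], [6, -10, 4], [10, -16, 6]]. v must be orthogonal to every row; (row 1) × (row 2) = [8, 8, 8], so take v_2 = [1, 1, 1]^T.
λ = -1: A - (-1)I = [[2, -8, 4], [6, -12, 4], [10, -16, 4]]. v must be orthogonal to every row; (row 1) × (row 2) = [16, 16, 24], so take v_3 = [2, 2, 3]^T.
V = [v_1 v_2 v_3] = [[0, 1, 2], [1, 1, 2], [2, 1, 3]] has det V = -1, so V^{-1} = adj(V)/det V = [[-1, 1, 0], [-1, 4, -2], [1, -2, 1]].
Modal coordinates z(0) = V^{-1} x(0): (-1)·2 + 1·2 + 0·3 = 0; (-1)·2 + 4·2 + (-2)·3 = 0; 1·2 + (-2)·2 + 1·3 = 1; so z(0) = [0, 0, 1]^T.
x_3(t) = Σ_i (v_i)_3 · z_i(0) · e^{λ_i t} (row 3 of V times the modal terms).
x_3(0.25) = 2·0·e^{-5·0.25} + 1·0·e^{-3·0.25} + 3·1·e^{-1·0.25} = 0·0.286505 + 0·0.472367 + 3·0.778801 = 2.3364.

2.3364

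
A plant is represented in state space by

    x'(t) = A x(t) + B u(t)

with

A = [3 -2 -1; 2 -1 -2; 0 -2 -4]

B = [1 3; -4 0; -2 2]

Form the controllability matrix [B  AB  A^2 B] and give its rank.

AB = [[13, 7], [10, 2], [16, -8]]
A^2B = [[3, 25], [-16, 28], [-84, 28]]
Controllability matrix C = [B  AB  A^2B] = [[1, 3, 13, 7, 3, 25], [-4, 0, 10, 2, -16, 28], [-2, 2, 16, -8, -84, 28]]
Take the 3×3 submatrix of C formed by columns 1, 2, 3: [[1, 3, 13], [-4, 0, 10], [-2, 2, 16]]. Its determinant is 1·(0·16 - 10·2) - 3·((-4)·16 - 10·(-2)) + 13·((-4)·2 - 0·(-2)) = 1·(-20) - 3·(-44) + 13·(-8) = 8 ≠ 0.
So rank(C) ≥ 3; since C has 3 rows, rank(C) = 3.
rank(C) = 3 = n, so the pair (A, B) is completely controllable.

3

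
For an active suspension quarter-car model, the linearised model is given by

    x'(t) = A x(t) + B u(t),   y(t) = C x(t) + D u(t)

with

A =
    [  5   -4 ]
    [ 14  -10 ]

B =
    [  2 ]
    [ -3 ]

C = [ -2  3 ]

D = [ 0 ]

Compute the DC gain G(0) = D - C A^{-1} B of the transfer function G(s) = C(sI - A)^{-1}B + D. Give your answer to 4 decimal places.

G(0) = C(-A)^{-1}B + D = -C A^{-1} B + D.
det A = 6, so A^{-1} = (1/6)·adj(A) = [[-5/3, 2/3], [-7/3, 5/6]]
A^{-1} B = [-16/3, -43/6]^T
C A^{-1} B = -65/6
G(0) = D - C A^{-1} B = 0 - (-65/6) = 65/6 ≈ 10.8333

10.8333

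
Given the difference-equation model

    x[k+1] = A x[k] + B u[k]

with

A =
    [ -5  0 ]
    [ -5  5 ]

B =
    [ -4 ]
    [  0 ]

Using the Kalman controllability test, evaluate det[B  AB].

AB = [[20], [20]]
Controllability matrix C = [B  AB] = [[-4, 20], [0, 20]]
det(C) = (-4)·20 - 20·0 = -80 - 0 = -80
Since det(C) ≠ 0, rank(C) = 2 and the system is completely controllable.

-80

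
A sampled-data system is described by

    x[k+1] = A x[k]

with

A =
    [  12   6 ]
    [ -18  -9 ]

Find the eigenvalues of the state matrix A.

det(zI - A) = z^2 - (tr A)z + det A, with tr A = 12 + (-9) = 3 and det A = 12·(-9) - 6·(-18) = -108 - (-108) = 0.
So p(z) = det(zI - A) = z^2 - 3z.
Factor z^2 - 3z: two numbers with sum 3 and product 0 are 3 and 0, so z^2 - 3z = z(z - 3).
Hence p(z) = z (z - 3), with roots 0, 3.

0, 3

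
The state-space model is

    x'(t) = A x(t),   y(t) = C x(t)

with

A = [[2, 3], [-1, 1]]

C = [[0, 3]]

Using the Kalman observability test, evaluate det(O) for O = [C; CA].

9

CA = [[-3, 3]]
Observability matrix O = [C; CA] = [[0, 3], [-3, 3]]
det(O) = 0·3 - 3·(-3) = 0 - (-9) = 9
Since det(O) ≠ 0, rank(O) = 2 and the system is completely observable.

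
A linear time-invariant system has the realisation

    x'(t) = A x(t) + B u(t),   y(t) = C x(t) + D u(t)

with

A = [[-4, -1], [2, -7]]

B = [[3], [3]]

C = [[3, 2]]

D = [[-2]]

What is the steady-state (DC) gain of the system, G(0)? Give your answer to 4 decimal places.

1.0000

G(0) = C(-A)^{-1}B + D = -C A^{-1} B + D.
det A = 30, so A^{-1} = (1/30)·adj(A) = [[-7/30, 1/30], [-1/15, -2/15]]
A^{-1} B = [-3/5, -3/5]^T
C A^{-1} B = -3
G(0) = D - C A^{-1} B = -2 - (-3) = 1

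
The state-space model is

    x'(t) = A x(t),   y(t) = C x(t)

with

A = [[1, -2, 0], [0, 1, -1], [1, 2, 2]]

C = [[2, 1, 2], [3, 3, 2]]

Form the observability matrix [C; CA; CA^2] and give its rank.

CA = [[4, 1, 3], [5, 1, 1]]
CA^2 = [[7, -1, 5], [6, -7, 1]]
Observability matrix O = [C; CA; CA^2] = [[2, 1, 2], [3, 3, 2], [4, 1, 3], [5, 1, 1], [7, -1, 5], [6, -7, 1]]
Take the 3×3 submatrix of O formed by rows 1, 2, 3: [[2, 1, 2], [3, 3, 2], [4, 1, 3]]. Its determinant is 2·(3·3 - 2·1) - 1·(3·3 - 2·4) + 2·(3·1 - 3·4) = 2·7 - 1·1 + 2·(-9) = -5 ≠ 0.
So rank(O) ≥ 3; since O has 3 columns, rank(O) = 3.
rank(O) = 3 = n, so the pair (A, C) is completely observable.

3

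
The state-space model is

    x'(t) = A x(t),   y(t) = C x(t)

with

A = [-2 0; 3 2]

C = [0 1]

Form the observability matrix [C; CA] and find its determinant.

CA = [[3, 2]]
Observability matrix O = [C; CA] = [[0, 1], [3, 2]]
det(O) = 0·2 - 1·3 = 0 - 3 = -3
Since det(O) ≠ 0, rank(O) = 2 and the system is completely observable.

-3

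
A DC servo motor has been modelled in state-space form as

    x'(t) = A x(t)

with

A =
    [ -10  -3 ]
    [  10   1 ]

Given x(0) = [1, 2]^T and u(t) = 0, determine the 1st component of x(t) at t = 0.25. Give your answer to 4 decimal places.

det(sI - A) = s^2 - (tr A)s + det A, with tr A = (-10) + 1 = -9 and det A = (-10)·1 - (-3)·10 = -10 - (-30) = 20.
So p(s) = det(sI - A) = s^2 + 9s + 20.
Factor s^2 + 9s + 20: two numbers with sum -9 and product 20 are -4 and -5, so s^2 + 9s + 20 = (s + 4)(s + 5).
Hence p(s) = (s + 4) (s + 5), with roots -5, -4.
The eigenvalues -5, -4 are distinct and real, so A is diagonalisable and x(t) = e^{At} x(0) = V diag(e^{λ_i t}) V^{-1} x(0), where the columns of V are the eigenvectors.
λ = -5: A - (-5)I = [[-5, -3], [10, 6]]. Row 1 gives (-5)·v1 + (-3)·v2 = 0, so take v_1 = [3, -5]^T.
λ = -4: A - (-4)I = [[-6, -3], [10, 5]]. Row 1 gives (-6)·v1 + (-3)·v2 = 0, so take v_2 = [1, -2]^T.
V = [v_1 v_2] = [[3, 1], [-5, -2]] has det V = -1, so V^{-1} = adj(V)/det V = [[2, 1], [-5, -3]].
Modal coordinates z(0) = V^{-1} x(0): 2·1 + 1·2 = 4; (-5)·1 + (-3)·2 = -11; so z(0) = [4, -11]^T.
x_1(t) = Σ_i (v_i)_1 · z_i(0) · e^{λ_i t} (row 1 of V times the modal terms).
x_1(0.25) = 3·4·e^{-5·0.25} + 1·(-11)·e^{-4·0.25} = 12·0.286505 + (-11)·0.367879 = -0.6086.

-0.6086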